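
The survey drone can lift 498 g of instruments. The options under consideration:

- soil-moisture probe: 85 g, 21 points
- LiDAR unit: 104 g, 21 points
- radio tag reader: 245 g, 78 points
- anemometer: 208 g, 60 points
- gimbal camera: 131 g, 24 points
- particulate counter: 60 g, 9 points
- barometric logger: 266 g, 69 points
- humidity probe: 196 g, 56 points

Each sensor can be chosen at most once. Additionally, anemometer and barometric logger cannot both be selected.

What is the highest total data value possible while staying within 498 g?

138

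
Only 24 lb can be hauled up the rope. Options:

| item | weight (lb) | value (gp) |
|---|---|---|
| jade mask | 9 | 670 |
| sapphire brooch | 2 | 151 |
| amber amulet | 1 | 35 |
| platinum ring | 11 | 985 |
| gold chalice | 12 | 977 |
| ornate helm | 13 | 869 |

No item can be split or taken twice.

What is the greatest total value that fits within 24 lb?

Taking amber amulet + platinum ring + gold chalice: 24 lb used, 1997 in value.
Nothing else within 24 lb beats 1997.

1997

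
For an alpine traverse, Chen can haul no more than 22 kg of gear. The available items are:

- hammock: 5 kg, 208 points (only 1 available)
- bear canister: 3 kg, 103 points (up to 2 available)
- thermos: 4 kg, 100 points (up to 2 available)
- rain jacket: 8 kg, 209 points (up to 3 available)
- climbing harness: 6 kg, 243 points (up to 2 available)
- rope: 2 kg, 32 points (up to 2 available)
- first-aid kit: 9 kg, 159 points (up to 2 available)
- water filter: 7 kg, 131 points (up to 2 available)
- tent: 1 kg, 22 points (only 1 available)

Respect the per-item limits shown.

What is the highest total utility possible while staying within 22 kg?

829

Greedy by ratio would take hammock + bear canister + 2×climbing harness + tent: 21 kg used, total 819.
The 1 kg tied up in tent is better spent on rope — total rises to 829 (22 kg).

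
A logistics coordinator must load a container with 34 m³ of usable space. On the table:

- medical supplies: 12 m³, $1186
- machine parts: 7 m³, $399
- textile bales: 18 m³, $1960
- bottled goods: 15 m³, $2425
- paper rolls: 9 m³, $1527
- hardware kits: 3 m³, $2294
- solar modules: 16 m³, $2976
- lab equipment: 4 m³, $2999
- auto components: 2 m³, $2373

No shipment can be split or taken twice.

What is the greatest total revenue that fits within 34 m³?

12169

Taking paper rolls + hardware kits + solar modules + lab equipment + auto components: 34 m³ used, 12169 in revenue.
The closest alternative, bottled goods + paper rolls + hardware kits + lab equipment + auto components, reaches only 11618.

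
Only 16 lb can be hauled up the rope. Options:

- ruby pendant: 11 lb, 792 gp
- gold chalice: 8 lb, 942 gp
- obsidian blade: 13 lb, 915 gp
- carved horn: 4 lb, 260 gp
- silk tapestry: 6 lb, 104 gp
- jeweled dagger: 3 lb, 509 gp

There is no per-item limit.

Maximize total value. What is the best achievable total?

Ranking by ratio (value/lb): jeweled dagger 169.67, gold chalice 117.75, ruby pendant 72.00.
5×jeweled dagger uses 15 of the 16 lb and totals 2545.
That's the maximum — no swap from here does better than 2545.

2545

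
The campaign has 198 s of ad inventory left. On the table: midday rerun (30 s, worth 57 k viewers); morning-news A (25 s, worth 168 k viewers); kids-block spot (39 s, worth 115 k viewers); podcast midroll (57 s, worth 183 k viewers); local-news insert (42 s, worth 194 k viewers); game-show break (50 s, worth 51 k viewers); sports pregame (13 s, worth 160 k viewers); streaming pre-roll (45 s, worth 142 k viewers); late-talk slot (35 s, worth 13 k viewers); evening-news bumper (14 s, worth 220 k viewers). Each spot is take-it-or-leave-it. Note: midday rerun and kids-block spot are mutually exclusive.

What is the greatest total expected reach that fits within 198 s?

1067

The ratio ordering already packs tightly: morning-news A + podcast midroll + local-news insert + sports pregame + streaming pre-roll + evening-news bumper, 196 s, 1067.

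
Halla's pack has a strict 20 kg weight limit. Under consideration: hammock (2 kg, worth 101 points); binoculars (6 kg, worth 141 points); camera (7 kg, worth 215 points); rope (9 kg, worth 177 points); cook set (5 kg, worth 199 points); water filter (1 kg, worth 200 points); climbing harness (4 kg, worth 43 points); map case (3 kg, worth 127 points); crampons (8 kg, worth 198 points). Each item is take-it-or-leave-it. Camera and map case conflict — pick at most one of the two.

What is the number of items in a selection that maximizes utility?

5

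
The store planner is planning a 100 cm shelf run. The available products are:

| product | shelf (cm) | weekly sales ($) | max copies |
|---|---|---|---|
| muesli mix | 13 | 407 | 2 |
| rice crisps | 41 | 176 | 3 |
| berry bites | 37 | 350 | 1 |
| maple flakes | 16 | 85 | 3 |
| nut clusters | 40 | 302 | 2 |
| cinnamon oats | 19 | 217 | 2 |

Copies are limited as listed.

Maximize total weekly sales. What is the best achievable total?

By weekly sales per cm: muesli mix 31.31, cinnamon oats 11.42, berry bites 9.46, nut clusters 7.55 lead.
The ratio heuristic lands on 2×muesli mix + 2×maple flakes + 2×cinnamon oats (1418) but leaves 4 cm idle.
The 35 cm tied up in maple flakes and cinnamon oats is better spent on berry bites — total rises to 1466 (98 cm).
That's the maximum — no swap from here does better than 1466.

1466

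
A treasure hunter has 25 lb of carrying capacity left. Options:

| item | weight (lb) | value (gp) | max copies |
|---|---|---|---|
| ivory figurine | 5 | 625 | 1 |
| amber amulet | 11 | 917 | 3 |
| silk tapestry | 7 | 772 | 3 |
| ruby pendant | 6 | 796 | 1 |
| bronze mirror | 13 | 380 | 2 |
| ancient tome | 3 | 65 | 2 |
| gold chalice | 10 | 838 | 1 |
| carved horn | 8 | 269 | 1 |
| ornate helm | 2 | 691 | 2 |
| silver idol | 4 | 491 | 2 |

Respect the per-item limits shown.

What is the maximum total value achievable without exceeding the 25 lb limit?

Taking the top-ratio items first gives ivory figurine + ruby pendant + 2×ornate helm + 2×silver idol for 3785 (23 lb).
The 5 lb tied up in ivory figurine is better spent on silk tapestry — total rises to 3932 (25 lb).
Nothing else within 25 lb beats 3932.

3932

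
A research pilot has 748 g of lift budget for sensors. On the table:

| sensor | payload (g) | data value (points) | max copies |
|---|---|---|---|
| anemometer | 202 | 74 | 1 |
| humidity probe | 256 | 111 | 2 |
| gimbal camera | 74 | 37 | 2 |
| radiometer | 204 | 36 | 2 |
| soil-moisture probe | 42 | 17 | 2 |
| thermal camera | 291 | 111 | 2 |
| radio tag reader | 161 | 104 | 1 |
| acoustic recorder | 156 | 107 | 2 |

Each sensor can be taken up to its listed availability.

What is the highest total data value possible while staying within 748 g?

Greedy by ratio would take 2×gimbal camera + 2×soil-moisture probe + radio tag reader + 2×acoustic recorder: 705 g used, total 426.
The 232 g tied up in 2×gimbal camera and 2×soil-moisture probe is better spent on humidity probe — total rises to 429 (729 g).
Every other selection either busts 748 g or exceeds an availability limit or fails to beat 429.

429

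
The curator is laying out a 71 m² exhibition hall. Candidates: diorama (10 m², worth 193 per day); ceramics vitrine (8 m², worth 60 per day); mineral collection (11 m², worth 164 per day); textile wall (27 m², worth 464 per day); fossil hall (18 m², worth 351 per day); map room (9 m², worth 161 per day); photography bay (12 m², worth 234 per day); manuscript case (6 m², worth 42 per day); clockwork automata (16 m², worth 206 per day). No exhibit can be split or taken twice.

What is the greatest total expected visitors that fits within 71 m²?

1242

Density check — fossil hall 19.50, photography bay 19.50, diorama 19.30, map room 17.89 are the best per m².
A density-first pass picks diorama + ceramics vitrine + mineral collection + fossil hall + map room + photography bay — 1163 at 68 m².
Dropping ceramics vitrine and mineral collection and map room frees 28 m²; slotting in textile wall (27 m²) lifts the total to 1242 at 67 m².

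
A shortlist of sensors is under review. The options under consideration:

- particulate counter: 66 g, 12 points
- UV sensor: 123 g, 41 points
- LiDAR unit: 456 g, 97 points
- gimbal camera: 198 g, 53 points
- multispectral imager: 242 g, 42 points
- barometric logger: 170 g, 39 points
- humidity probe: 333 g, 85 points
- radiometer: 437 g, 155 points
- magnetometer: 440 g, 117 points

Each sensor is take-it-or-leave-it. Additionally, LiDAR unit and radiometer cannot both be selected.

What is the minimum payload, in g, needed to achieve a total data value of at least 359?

Look for the lowest-payload combination reaching 359.
UV sensor + gimbal camera + radiometer + magnetometer reaches 366 using 1198 g.
Any bundle with less than 1198 g falls short of 359.

1198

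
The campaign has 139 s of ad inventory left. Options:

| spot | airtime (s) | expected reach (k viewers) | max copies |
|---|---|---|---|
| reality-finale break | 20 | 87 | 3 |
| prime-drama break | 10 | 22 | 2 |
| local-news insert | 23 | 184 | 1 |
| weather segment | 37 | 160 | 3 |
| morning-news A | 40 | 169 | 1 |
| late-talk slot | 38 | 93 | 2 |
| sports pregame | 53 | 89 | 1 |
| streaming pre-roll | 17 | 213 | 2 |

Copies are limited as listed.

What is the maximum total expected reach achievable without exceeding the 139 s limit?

953

Greedy by ratio would take 3×reality-finale break + 2×prime-drama break + local-news insert + 2×streaming pre-roll: 137 s used, total 915.
The 40 s tied up in reality-finale break and 2×prime-drama break is better spent on morning-news A — total rises to 953 (137 s).
That's the maximum — no swap from here does better than 953.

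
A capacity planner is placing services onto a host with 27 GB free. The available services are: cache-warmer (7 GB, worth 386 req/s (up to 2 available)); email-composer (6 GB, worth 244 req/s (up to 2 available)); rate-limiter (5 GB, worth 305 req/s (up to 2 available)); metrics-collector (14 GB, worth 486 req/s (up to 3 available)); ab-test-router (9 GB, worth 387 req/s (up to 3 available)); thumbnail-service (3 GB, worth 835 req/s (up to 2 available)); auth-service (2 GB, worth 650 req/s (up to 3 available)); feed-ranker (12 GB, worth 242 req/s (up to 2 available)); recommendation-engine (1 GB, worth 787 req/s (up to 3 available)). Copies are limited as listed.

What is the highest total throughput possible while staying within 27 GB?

The ratio heuristic lands on 2×rate-limiter + 2×thumbnail-service + 3×auth-service + 3×recommendation-engine (6591) but leaves 2 GB idle.
The 5 GB tied up in rate-limiter is better spent on cache-warmer — total rises to 6672 (27 GB).
Nothing else within 27 GB beats 6672.

6672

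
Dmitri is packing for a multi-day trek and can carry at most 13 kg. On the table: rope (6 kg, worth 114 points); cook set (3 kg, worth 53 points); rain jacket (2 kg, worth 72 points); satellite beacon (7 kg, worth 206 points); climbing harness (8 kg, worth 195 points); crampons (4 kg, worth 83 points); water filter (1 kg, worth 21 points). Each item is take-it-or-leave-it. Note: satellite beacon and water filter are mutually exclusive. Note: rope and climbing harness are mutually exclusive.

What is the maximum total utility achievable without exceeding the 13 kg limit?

Ranking by ratio (utility/kg): rain jacket 36.00, satellite beacon 29.43, climbing harness 24.38.
Best packing: rain jacket + satellite beacon + crampons — 13 kg, 361 total.
Every other selection either busts 13 kg or breaks a pairing rule or fails to beat 361.

361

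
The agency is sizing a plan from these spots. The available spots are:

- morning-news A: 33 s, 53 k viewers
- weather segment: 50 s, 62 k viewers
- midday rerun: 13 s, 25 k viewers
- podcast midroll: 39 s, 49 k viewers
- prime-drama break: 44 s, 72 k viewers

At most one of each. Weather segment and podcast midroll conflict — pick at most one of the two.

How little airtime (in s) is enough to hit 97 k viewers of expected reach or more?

57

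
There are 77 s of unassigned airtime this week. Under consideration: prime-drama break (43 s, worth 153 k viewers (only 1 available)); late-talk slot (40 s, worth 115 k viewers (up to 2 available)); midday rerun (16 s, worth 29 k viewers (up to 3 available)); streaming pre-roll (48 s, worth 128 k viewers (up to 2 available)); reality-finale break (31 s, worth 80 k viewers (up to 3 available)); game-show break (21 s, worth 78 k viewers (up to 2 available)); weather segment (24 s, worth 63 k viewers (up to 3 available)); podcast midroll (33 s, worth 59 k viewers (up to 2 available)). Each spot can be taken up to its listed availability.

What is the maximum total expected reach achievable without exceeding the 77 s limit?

Greedy by ratio would take 2×game-show break + weather segment: 66 s used, total 219.
The 24 s tied up in weather segment is better spent on reality-finale break — total rises to 236 (73 s).
No other feasible combination exceeds 236.

236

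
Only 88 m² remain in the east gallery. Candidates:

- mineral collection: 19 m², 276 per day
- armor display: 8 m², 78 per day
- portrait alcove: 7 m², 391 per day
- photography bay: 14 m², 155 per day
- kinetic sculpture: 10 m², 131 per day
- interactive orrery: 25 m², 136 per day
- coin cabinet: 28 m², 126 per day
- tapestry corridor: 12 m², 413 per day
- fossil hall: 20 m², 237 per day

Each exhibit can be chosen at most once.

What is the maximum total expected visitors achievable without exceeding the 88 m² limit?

1603

The ratio ordering already packs tightly: mineral collection + portrait alcove + photography bay + kinetic sculpture + tapestry corridor + fossil hall, 82 m², 1603.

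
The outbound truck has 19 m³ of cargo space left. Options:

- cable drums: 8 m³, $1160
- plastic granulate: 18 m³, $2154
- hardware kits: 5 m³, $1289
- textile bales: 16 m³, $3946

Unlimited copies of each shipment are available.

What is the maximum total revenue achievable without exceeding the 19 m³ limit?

Ranking by ratio (revenue/m³): hardware kits 257.80, textile bales 246.62, cable drums 145.00.
A density-first pass picks 3×hardware kits — 3867 at 15 m³.
Dropping 3×hardware kits frees 15 m³; slotting in textile bales (16 m³) lifts the total to 3946 at 16 m³.
Nothing else within 19 m³ beats 3946.

3946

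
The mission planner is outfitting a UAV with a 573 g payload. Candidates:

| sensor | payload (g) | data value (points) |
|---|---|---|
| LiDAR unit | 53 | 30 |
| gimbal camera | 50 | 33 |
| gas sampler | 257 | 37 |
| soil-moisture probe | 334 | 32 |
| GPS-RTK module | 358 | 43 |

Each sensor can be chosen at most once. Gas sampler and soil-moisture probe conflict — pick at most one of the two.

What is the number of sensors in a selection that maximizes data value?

3

Best achievable data value is 106.
One optimal bundle: LiDAR unit + gimbal camera + GPS-RTK module (461 g).
All optima have 3 sensors.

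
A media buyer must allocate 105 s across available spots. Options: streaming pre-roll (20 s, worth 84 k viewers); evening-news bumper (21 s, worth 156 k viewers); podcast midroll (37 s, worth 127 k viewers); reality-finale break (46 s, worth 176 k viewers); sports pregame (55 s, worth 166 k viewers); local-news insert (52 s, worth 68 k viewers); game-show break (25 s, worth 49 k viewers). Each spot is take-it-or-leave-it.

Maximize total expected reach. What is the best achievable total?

459

Taking the top-ratio spots first gives streaming pre-roll + evening-news bumper + reality-finale break for 416 (87 s).
The 20 s tied up in streaming pre-roll is better spent on podcast midroll — total rises to 459 (104 s).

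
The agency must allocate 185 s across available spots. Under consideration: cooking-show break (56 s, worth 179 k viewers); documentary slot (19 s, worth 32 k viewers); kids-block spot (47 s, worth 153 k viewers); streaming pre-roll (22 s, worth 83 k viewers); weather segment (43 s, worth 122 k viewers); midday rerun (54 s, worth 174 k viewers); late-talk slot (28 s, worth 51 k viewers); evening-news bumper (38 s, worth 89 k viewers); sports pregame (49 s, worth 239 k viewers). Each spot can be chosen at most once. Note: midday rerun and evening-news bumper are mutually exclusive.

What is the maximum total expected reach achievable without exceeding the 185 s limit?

675

Taking the top-ratio spots first gives kids-block spot + streaming pre-roll + midday rerun + sports pregame for 649 (172 s).
Dropping kids-block spot frees 47 s; slotting in cooking-show break (56 s) lifts the total to 675 at 181 s.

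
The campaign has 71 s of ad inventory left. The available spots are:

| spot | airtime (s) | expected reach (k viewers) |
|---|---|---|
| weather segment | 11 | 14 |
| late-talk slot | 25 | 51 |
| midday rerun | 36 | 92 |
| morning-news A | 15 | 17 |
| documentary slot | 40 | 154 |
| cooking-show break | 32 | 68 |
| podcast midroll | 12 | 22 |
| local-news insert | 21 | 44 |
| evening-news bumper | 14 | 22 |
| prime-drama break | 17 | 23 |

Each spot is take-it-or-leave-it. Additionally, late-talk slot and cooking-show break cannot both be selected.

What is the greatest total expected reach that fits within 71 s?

205

The ratio heuristic lands on documentary slot + local-news insert (198) but leaves 10 s idle.
The 21 s tied up in local-news insert is better spent on late-talk slot — total rises to 205 (65 s).
Runner-up documentary slot + podcast midroll + prime-drama break tops out at 199.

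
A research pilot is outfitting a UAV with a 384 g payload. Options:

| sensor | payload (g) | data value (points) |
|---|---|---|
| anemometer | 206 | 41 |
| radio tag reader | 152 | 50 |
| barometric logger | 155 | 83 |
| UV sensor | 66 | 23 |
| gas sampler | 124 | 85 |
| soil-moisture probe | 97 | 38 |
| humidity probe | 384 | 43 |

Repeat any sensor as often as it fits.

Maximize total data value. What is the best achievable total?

255

Density check — gas sampler 0.69, barometric logger 0.54, soil-moisture probe 0.39 are the best per g.
Best packing: 3×gas sampler — 372 g, 255 total.
No other feasible combination exceeds 255.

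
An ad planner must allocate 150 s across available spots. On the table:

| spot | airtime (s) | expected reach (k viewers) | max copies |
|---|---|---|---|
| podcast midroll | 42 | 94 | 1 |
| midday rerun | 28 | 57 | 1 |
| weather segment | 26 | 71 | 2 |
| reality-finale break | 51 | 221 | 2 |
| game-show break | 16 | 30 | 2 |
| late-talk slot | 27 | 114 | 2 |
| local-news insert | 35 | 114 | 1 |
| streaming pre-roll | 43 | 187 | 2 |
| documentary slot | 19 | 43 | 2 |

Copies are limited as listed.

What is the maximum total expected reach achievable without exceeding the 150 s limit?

Density check — streaming pre-roll 4.35, reality-finale break 4.33, late-talk slot 4.22 are the best per s.
Greedy by ratio would take reality-finale break + 2×streaming pre-roll: 137 s used, total 595.
Replace streaming pre-roll with 2×late-talk slot: the trade gains 41 net, giving 636 at 148 s.

636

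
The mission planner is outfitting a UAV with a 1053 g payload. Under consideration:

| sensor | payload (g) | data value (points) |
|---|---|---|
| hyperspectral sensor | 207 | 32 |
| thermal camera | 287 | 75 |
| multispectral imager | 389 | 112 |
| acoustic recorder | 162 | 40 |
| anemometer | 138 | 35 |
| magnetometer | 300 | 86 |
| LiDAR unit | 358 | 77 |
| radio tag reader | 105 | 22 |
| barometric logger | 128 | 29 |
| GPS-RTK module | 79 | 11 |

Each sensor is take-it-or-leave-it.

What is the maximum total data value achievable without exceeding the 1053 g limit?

275

By data value per g: multispectral imager 0.29, magnetometer 0.29, thermal camera 0.26, anemometer 0.25 lead.
The ratio heuristic lands on thermal camera + multispectral imager + magnetometer (273) but leaves 77 g idle.
Replace thermal camera with LiDAR unit: the trade gains 2 net, giving 275 at 1047 g.
No other feasible combination exceeds 275.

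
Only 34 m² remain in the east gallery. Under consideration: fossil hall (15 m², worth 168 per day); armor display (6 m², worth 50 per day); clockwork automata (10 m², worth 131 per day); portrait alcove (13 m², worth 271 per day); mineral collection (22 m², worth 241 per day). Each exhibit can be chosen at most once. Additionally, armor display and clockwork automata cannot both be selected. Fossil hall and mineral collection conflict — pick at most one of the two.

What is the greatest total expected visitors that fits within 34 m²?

489

By expected visitors per m²: portrait alcove 20.85, clockwork automata 13.10, fossil hall 11.20 lead.
Best packing: fossil hall + armor display + portrait alcove — 34 m², 489 total.
The closest alternative, fossil hall + portrait alcove, reaches only 439.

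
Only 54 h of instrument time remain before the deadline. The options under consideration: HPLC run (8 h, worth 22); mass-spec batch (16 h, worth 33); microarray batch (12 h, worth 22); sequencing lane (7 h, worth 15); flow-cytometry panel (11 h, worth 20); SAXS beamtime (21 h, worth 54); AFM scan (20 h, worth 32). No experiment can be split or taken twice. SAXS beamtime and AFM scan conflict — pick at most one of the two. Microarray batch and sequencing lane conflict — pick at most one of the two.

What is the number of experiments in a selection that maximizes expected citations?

4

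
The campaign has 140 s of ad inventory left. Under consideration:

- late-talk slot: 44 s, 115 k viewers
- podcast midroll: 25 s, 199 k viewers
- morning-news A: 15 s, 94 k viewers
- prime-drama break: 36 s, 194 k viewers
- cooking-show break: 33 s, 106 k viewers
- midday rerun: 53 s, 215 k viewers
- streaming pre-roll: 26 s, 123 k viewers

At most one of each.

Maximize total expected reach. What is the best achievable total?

Density check — podcast midroll 7.96, morning-news A 6.27, prime-drama break 5.39 are the best per s.
Filling by ratio: podcast midroll + morning-news A + prime-drama break + cooking-show break + streaming pre-roll for 716, with 5 s left unused.
Dropping morning-news A and cooking-show break frees 48 s; slotting in midday rerun (53 s) lifts the total to 731 at 140 s.
That's the maximum — no swap from here does better than 731.

731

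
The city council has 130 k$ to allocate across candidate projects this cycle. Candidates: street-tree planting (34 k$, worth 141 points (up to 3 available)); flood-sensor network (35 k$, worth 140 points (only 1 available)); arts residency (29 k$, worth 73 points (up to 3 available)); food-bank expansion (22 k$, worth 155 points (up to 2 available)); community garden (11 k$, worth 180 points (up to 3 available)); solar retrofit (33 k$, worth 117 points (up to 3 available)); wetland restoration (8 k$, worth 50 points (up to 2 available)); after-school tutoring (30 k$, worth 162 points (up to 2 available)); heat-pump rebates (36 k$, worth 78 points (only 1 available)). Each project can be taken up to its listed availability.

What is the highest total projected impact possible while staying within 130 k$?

1112

Best packing: 2×food-bank expansion + 3×community garden + 2×wetland restoration + after-school tutoring — 123 k$, 1112 total.
Every other selection either busts 130 k$ or exceeds an availability limit or fails to beat 1112.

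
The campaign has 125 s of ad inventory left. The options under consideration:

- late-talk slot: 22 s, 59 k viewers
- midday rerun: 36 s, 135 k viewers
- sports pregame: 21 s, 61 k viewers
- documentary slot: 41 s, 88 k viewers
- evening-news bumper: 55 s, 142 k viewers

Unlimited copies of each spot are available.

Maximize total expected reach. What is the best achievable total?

Density check — midday rerun 3.75, sports pregame 2.90, late-talk slot 2.68, evening-news bumper 2.58 are the best per s.
Taking 3×midday rerun: 108 s used, 405 in expected reach.
Every other selection either busts 125 s or fails to beat 405.

405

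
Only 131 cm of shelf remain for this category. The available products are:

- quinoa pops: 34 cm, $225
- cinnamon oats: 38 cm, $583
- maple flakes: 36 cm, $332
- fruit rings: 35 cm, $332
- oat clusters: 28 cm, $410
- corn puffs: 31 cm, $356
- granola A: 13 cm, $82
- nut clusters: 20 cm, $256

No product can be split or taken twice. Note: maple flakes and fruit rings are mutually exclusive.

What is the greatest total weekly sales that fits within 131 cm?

1687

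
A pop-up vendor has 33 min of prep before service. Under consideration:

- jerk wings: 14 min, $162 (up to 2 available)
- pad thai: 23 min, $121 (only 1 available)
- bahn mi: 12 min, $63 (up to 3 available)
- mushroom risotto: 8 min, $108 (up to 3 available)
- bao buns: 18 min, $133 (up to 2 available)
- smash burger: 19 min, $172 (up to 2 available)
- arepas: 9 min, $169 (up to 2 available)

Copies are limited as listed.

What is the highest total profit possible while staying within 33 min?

Taking the top-ratio dishes first gives mushroom risotto + 2×arepas for 446 (26 min).
Replace mushroom risotto with jerk wings: the trade gains 54 net, giving 500 at 32 min.
The spare 1 min is too small for any remaining dish, and no exchange beats 500.

500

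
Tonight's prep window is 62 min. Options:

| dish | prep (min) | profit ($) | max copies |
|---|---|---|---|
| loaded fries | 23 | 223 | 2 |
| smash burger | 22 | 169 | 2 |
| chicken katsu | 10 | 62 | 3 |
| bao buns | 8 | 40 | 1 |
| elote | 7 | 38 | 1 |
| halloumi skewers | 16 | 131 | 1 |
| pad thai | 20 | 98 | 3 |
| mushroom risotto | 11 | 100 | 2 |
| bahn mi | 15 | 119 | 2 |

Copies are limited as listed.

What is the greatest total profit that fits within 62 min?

577

By profit per min: loaded fries 9.70, mushroom risotto 9.09, halloumi skewers 8.19, bahn mi 7.93 lead.
The ratio heuristic lands on 2×loaded fries + mushroom risotto (546) but leaves 5 min idle.
Replace mushroom risotto with halloumi skewers: the trade gains 31 net, giving 577 at 62 min.
Every other selection either busts 62 min or exceeds an availability limit or fails to beat 577.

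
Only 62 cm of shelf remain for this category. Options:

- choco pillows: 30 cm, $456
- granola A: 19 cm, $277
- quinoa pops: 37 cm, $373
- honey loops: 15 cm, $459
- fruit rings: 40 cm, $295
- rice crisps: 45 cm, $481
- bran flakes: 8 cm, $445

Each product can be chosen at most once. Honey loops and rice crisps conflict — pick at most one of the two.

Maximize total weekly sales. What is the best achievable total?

Choco pillows + honey loops + bran flakes uses 53 of the 62 cm and totals 1360.
The closest alternative, quinoa pops + honey loops + bran flakes, reaches only 1277.

1360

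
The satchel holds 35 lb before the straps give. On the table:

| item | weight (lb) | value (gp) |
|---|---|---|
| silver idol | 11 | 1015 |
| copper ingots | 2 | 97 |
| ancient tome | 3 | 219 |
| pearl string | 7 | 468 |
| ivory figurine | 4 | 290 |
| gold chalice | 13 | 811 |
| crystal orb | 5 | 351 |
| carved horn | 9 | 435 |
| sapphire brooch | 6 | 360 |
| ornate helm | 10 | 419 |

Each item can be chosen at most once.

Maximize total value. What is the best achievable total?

Ranking by ratio (value/lb): silver idol 92.27, ancient tome 73.00, ivory figurine 72.50, crystal orb 70.20.
The ratio heuristic lands on silver idol + copper ingots + ancient tome + pearl string + ivory figurine + crystal orb (2440) but leaves 3 lb idle.
Dropping copper ingots and ancient tome and crystal orb frees 10 lb; slotting in gold chalice (13 lb) lifts the total to 2584 at 35 lb.
No other feasible combination exceeds 2584.

2584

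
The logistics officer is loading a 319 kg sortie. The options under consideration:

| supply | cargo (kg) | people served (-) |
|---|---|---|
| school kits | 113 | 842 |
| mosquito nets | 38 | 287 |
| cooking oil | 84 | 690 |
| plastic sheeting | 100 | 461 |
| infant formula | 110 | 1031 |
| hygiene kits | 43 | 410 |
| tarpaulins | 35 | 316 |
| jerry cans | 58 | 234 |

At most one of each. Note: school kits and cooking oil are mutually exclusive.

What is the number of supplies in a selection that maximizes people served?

5

Optimal total is 2734.
mosquito nets + cooking oil + infant formula + hygiene kits + tarpaulins hits 2734 at 310 kg.
Any selection reaching 2734 contains exactly 5 supplies.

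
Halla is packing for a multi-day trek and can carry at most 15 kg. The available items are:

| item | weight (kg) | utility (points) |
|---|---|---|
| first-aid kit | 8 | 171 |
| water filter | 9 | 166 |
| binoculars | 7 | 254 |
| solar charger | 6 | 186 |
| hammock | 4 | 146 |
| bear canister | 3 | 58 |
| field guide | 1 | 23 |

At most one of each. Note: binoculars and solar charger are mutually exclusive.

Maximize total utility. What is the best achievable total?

Best packing: binoculars + hammock + bear canister + field guide — 15 kg, 481 total.
The closest alternative, binoculars + hammock + bear canister, reaches only 458.

481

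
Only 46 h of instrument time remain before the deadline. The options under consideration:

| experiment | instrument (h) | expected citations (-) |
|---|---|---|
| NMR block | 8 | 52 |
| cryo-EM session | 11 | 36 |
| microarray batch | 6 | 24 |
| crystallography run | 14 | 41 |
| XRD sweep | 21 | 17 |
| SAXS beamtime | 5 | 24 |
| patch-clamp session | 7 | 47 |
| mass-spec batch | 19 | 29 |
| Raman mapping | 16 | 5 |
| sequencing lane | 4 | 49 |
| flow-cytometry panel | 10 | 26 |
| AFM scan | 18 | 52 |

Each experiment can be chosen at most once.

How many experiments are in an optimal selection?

Best achievable expected citations is 237.
For example NMR block + microarray batch + crystallography run + SAXS beamtime + patch-clamp session + sequencing lane achieves it, using 44 h.
Every optimal selection uses 6 experiments.

6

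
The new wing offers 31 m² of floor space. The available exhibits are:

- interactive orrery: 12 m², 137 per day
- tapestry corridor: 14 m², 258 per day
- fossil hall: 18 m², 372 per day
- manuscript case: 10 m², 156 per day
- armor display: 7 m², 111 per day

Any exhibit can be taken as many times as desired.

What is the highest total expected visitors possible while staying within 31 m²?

The ratio heuristic lands on fossil hall + armor display (483) but leaves 6 m² idle.
Replace armor display with manuscript case: the trade gains 45 net, giving 528 at 28 m².
Nothing else within 31 m² beats 528.

528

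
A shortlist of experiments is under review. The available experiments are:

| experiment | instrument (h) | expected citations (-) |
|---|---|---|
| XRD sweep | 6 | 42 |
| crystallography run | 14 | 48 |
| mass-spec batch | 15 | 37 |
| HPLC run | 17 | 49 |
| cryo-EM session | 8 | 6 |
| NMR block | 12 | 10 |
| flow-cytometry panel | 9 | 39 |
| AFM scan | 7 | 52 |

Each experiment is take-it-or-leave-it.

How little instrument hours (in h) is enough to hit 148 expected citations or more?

35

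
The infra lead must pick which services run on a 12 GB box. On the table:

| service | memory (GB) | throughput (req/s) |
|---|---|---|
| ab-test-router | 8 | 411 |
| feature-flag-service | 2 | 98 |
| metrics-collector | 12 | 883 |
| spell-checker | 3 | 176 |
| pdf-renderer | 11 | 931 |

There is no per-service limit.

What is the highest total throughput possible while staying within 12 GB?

931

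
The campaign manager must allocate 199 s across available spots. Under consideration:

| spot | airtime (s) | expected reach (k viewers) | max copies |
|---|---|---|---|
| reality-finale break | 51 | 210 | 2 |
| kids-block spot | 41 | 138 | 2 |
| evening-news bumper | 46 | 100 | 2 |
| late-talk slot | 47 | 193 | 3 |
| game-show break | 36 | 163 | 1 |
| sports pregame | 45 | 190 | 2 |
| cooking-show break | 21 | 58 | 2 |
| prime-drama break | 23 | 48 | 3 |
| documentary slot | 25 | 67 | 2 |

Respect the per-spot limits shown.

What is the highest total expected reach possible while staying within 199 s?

811

Ranking by ratio (expected reach/s): game-show break 4.53, sports pregame 4.22, reality-finale break 4.12.
Best packing: reality-finale break + game-show break + 2×sports pregame + cooking-show break — 198 s, 811 total.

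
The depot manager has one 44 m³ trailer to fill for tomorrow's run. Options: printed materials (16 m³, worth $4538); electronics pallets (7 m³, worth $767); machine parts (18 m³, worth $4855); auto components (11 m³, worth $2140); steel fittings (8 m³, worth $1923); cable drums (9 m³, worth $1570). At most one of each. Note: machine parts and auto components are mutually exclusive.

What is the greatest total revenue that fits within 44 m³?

11316

By revenue per m³: printed materials 283.62, machine parts 269.72, steel fittings 240.38 lead.
Printed materials + machine parts + steel fittings uses 42 of the 44 m³ and totals 11316.
The closest alternative, printed materials + machine parts + cable drums, reaches only 10963.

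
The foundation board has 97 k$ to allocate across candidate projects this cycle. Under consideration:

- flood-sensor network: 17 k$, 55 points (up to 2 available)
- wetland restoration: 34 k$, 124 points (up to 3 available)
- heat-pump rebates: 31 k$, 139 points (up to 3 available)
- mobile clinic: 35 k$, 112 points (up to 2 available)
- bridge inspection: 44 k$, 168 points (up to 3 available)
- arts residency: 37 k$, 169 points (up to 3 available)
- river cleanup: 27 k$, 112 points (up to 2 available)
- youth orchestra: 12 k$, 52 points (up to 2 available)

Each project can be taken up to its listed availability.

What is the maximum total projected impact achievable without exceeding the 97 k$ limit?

420

Taking the top-ratio projects first gives 2×arts residency + youth orchestra for 390 (86 k$).
Replace arts residency and youth orchestra with heat-pump rebates + river cleanup: the trade gains 30 net, giving 420 at 95 k$.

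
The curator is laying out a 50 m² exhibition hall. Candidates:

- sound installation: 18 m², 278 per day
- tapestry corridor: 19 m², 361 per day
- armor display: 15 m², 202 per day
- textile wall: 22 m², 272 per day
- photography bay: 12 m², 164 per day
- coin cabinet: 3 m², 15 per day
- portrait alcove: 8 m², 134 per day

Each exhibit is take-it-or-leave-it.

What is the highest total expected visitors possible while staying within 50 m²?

A density-first pass picks sound installation + tapestry corridor + coin cabinet + portrait alcove — 788 at 48 m².
Dropping coin cabinet and portrait alcove frees 11 m²; slotting in photography bay (12 m²) lifts the total to 803 at 49 m².

803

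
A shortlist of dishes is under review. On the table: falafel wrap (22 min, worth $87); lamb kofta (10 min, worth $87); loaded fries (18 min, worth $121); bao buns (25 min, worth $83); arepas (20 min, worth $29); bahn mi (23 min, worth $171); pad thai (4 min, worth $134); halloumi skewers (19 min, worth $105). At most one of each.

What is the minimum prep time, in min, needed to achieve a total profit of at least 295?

Need the lightest bundle worth ≥ 295.
bahn mi + pad thai reaches 305 using 27 min.
Below 27 min the best achievable stays under 295.

27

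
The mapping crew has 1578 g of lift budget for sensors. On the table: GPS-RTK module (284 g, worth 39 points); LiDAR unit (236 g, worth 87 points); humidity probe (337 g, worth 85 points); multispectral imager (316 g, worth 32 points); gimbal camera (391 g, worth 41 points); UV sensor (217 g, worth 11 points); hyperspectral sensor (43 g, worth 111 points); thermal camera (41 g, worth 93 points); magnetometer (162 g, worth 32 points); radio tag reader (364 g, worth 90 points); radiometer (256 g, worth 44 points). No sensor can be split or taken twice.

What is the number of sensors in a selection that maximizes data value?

7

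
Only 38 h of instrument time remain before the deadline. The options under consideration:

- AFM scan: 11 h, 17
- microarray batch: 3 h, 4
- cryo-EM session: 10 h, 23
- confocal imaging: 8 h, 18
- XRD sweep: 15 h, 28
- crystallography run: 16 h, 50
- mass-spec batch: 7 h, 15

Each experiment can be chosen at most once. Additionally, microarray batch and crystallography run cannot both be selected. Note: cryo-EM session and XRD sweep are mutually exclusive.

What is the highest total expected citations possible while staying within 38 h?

93

XRD sweep + crystallography run + mass-spec batch uses 38 of the 38 h and totals 93.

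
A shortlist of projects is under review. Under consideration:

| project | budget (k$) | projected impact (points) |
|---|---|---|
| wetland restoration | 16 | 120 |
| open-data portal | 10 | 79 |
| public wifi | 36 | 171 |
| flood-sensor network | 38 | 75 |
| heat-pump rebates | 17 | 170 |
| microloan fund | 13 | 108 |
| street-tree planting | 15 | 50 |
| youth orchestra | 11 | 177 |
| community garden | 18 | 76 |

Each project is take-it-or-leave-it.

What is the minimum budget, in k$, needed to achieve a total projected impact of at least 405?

Look for the lowest-budget combination reaching 405.
open-data portal + heat-pump rebates + youth orchestra: 426 projected impact at 38 k$.
Below 38 k$ the best achievable stays under 405.

38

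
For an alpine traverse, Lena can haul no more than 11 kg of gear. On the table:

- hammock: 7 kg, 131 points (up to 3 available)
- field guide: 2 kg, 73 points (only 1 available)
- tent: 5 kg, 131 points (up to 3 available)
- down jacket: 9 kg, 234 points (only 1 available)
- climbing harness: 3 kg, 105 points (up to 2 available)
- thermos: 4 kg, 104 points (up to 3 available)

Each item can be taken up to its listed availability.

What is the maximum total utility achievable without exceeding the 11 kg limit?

Ranking by ratio (utility/kg): field guide 36.50, climbing harness 35.00, tent 26.20, down jacket 26.00.
A density-first pass picks field guide + 2×climbing harness — 283 at 8 kg.
The 2 kg tied up in field guide is better spent on tent — total rises to 341 (11 kg).
No other feasible combination exceeds 341.

341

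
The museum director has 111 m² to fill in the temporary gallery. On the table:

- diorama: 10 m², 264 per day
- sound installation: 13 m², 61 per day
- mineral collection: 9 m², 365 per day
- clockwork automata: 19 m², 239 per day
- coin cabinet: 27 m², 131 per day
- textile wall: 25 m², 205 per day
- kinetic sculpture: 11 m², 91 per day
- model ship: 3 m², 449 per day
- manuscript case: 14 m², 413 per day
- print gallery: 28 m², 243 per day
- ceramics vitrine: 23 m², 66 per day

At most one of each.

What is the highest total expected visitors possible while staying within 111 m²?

2178

Taking the top-ratio exhibits first gives diorama + sound installation + mineral collection + clockwork automata + kinetic sculpture + model ship + manuscript case + print gallery for 2125 (107 m²).
The 24 m² tied up in sound installation and kinetic sculpture is better spent on textile wall — total rises to 2178 (108 m²).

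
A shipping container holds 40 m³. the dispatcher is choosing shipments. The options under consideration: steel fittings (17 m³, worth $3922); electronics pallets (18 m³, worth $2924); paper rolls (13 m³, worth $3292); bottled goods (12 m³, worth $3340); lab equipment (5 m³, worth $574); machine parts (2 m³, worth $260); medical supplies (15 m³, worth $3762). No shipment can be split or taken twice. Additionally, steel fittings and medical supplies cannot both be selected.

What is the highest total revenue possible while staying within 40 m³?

By revenue per m³: bottled goods 278.33, paper rolls 253.23, medical supplies 250.80, steel fittings 230.71 lead.
Taking paper rolls + bottled goods + medical supplies: 40 m³ used, 10394 in revenue.

10394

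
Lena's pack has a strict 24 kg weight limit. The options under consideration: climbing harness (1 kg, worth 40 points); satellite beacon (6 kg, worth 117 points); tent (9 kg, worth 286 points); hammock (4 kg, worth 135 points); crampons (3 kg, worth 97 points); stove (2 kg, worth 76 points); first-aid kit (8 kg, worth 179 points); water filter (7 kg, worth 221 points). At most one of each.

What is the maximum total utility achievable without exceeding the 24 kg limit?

779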